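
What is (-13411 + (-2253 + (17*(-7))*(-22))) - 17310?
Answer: -30356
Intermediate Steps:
(-13411 + (-2253 + (17*(-7))*(-22))) - 17310 = (-13411 + (-2253 - 119*(-22))) - 17310 = (-13411 + (-2253 + 2618)) - 17310 = (-13411 + 365) - 17310 = -13046 - 17310 = -30356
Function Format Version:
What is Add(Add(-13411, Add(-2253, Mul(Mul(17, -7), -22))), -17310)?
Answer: -30356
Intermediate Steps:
Add(Add(-13411, Add(-2253, Mul(Mul(17, -7), -22))), -17310) = Add(Add(-13411, Add(-2253, Mul(-119, -22))), -17310) = Add(Add(-13411, Add(-2253, 2618)), -17310) = Add(Add(-13411, 365), -17310) = Add(-13046, -17310) = -30356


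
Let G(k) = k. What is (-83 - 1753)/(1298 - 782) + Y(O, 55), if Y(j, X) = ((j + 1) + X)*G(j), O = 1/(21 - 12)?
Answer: 9322/3483 ≈ 2.6764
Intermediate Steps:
O = ⅑ (O = 1/9 = ⅑ ≈ 0.11111)
Y(j, X) = j*(1 + X + j) (Y(j, X) = ((j + 1) + X)*j = ((1 + j) + X)*j = (1 + X + j)*j = j*(1 + X + j))
(-83 - 1753)/(1298 - 782) + Y(O, 55) = (-83 - 1753)/(1298 - 782) + (1 + 55 + ⅑)/9 = -1836/516 + (⅑)*(505/9) = -1836*1/516 + 505/81 = -153/43 + 505/81 = 9322/3483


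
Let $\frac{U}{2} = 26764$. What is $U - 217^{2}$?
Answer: $6439$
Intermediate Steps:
$U = 53528$ ($U = 2 \cdot 26764 = 53528$)
$U - 217^{2} = 53528 - 217^{2} = 53528 - 47089 = 6439$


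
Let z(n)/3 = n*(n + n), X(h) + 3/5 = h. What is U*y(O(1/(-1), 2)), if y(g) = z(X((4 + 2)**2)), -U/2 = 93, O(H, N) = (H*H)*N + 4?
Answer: -34963164/25 ≈ -1.3985e+6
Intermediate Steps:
O(H, N) = 4 + N*H**2 (O(H, N) = H**2*N + 4 = N*H**2 + 4 = 4 + N*H**2)
X(h) = -3/5 + h
z(n) = 6*n**2 (z(n) = 3*(n*(n + n)) = 3*(n*(2*n)) = 3*(2*n**2) = 6*n**2)
U = -186 (U = -2*93 = -186)
y(g) = 187974/25 (y(g) = 6*(-3/5 + (4 + 2)**2)**2 = 6*(-3/5 + 6**2)**2 = 6*(-3/5 + 36)**2 = 6*(177/5)**2 = 6*(31329/25) = 187974/25)
U*y(O(1/(-1), 2)) = -186*187974/25 = -34963164/25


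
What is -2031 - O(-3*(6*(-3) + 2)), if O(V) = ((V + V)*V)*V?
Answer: -223215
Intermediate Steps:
O(V) = 2*V³ (O(V) = ((2*V)*V)*V = (2*V²)*V = 2*V³)
-2031 - O(-3*(6*(-3) + 2)) = -2031 - 2*(-3*(6*(-3) + 2))³ = -2031 - 2*(-3*(-18 + 2))³ = -2031 - 2*(-3*(-16))³ = -2031 - 2*48³ = -2031 - 2*110592 = -2031 - 1*221184 = -2031 - 221184 = -223215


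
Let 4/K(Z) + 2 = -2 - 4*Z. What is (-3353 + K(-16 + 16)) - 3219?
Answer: -6573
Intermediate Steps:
K(Z) = 4/(-4 - 4*Z) (K(Z) = 4/(-2 + (-2 - 4*Z)) = 4/(-4 - 4*Z))
(-3353 + K(-16 + 16)) - 3219 = (-3353 - 1/(1 + (-16 + 16))) - 3219 = (-3353 - 1/(1 + 0)) - 3219 = (-3353 - 1/1) - 3219 = (-3353 - 1*1) - 3219 = (-3353 - 1) - 3219 = -3354 - 3219 = -6573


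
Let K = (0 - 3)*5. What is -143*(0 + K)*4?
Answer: 8580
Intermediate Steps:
K = -15 (K = -3*5 = -15)
-143*(0 + K)*4 = -143*(0 - 15)*4 = -(-2145)*4 = -143*(-60) = 8580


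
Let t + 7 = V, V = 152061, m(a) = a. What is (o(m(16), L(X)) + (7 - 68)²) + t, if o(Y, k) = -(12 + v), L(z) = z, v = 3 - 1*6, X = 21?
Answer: 155766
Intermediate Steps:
v = -3 (v = 3 - 6 = -3)
t = 152054 (t = -7 + 152061 = 152054)
o(Y, k) = -9 (o(Y, k) = -(12 - 3) = -1*9 = -9)
(o(m(16), L(X)) + (7 - 68)²) + t = (-9 + (7 - 68)²) + 152054 = (-9 + (-61)²) + 152054 = (-9 + 3721) + 152054 = 3712 + 152054 = 155766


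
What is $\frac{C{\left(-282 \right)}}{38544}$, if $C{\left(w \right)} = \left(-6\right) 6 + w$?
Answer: $- \frac{53}{6424} \approx -0.0082503$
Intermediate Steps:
$C{\left(w \right)} = -36 + w$
$\frac{C{\left(-282 \right)}}{38544} = \frac{-36 - 282}{38544} = \left(-318\right) \frac{1}{38544} = - \frac{53}{6424}$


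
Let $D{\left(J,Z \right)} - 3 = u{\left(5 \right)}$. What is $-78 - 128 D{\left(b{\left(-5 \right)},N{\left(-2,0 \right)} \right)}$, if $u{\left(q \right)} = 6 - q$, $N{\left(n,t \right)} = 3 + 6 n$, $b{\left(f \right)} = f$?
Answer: $-590$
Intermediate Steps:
$D{\left(J,Z \right)} = 4$ ($D{\left(J,Z \right)} = 3 + \left(6 - 5\right) = 3 + 1 = 4$)
$-78 - 128 D{\left(b{\left(-5 \right)},N{\left(-2,0 \right)} \right)} = -78 - 512 = -590$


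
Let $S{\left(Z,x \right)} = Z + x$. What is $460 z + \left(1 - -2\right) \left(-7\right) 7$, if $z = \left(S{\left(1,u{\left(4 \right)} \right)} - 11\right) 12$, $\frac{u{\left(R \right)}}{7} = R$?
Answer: $99213$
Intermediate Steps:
$u{\left(R \right)} = 7 R$
$z = 216$ ($z = \left(\left(1 + 7 \cdot 4\right) - 11\right) 12 = \left(\left(1 + 28\right) - 11\right) 12 = \left(29 - 11\right) 12 = 18 \cdot 12 = 216$)
$460 z + \left(1 - -2\right) \left(-7\right) 7 = 460 \cdot 216 + \left(1 - -2\right) \left(-7\right) 7 = 99360 + \left(1 + 2\right) \left(-7\right) 7 = 99360 + 3 \left(-7\right) 7 = 99360 - 147 = 99213$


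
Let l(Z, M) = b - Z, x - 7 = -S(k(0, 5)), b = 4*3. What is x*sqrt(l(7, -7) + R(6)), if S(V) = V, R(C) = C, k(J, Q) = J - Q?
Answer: 12*sqrt(11) ≈ 39.799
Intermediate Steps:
b = 12
x = 12 (x = 7 - (0 - 1*5) = 7 - (0 - 5) = 7 - 1*(-5) = 7 + 5 = 12)
l(Z, M) = 12 - Z
x*sqrt(l(7, -7) + R(6)) = 12*sqrt((12 - 1*7) + 6) = 12*sqrt((12 - 7) + 6) = 12*sqrt(5 + 6) = 12*sqrt(11)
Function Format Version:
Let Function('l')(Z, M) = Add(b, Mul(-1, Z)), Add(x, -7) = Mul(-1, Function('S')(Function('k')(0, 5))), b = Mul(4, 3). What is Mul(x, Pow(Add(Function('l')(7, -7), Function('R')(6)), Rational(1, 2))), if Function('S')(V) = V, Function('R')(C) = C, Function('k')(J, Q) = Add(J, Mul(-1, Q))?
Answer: Mul(12, Pow(11, Rational(1, 2))) ≈ 39.799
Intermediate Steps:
b = 12
x = 12 (x = Add(7, Mul(-1, Add(0, Mul(-1, 5)))) = Add(7, Mul(-1, Add(0, -5))) = Add(7, Mul(-1, -5)) = Add(7, 5) = 12)
Function('l')(Z, M) = Add(12, Mul(-1, Z))
Mul(x, Pow(Add(Function('l')(7, -7), Function('R')(6)), Rational(1, 2))) = Mul(12, Pow(Add(Add(12, Mul(-1, 7)), 6), Rational(1, 2))) = Mul(12, Pow(Add(Add(12, -7), 6), Rational(1, 2))) = Mul(12, Pow(Add(5, 6), Rational(1, 2))) = Mul(12, Pow(11, Rational(1, 2)))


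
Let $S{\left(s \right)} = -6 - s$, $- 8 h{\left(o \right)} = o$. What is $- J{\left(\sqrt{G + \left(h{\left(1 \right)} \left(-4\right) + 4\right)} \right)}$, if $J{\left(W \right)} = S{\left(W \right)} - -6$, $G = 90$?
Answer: $\frac{3 \sqrt{42}}{2} \approx 9.7211$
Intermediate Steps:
$h{\left(o \right)} = - \frac{o}{8}$
$J{\left(W \right)} = - W$ ($J{\left(W \right)} = \left(-6 - W\right) - -6 = \left(-6 - W\right) + 6 = - W$)
$- J{\left(\sqrt{G + \left(h{\left(1 \right)} \left(-4\right) + 4\right)} \right)} = - \left(-1\right) \sqrt{90 + \left(\left(- \frac{1}{8}\right) 1 \left(-4\right) + 4\right)} = - \left(-1\right) \sqrt{90 + \left(\left(- \frac{1}{8}\right) \left(-4\right) + 4\right)} = - \left(-1\right) \sqrt{90 + \left(\frac{1}{2} + 4\right)} = - \left(-1\right) \sqrt{90 + \frac{9}{2}} = - \left(-1\right) \sqrt{\frac{189}{2}} = - \left(-1\right) \frac{3 \sqrt{42}}{2} = - \frac{\left(-3\right) \sqrt{42}}{2} = \frac{3 \sqrt{42}}{2}$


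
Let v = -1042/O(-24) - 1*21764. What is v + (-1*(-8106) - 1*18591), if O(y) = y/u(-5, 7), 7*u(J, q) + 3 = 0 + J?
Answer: -678271/21 ≈ -32299.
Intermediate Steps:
u(J, q) = -3/7 + J/7 (u(J, q) = -3/7 + (0 + J)/7 = -3/7 + J/7)
O(y) = -7*y/8 (O(y) = y/(-3/7 + (⅐)*(-5)) = y/(-3/7 - 5/7) = y/(-8/7) = y*(-7/8) = -7*y/8)
v = -458086/21 (v = -1042/((-7/8*(-24))) - 1*21764 = -1042/21 - 21764 = -458086/21 ≈ -21814.)
v + (-1*(-8106) - 1*18591) = -458086/21 + (-1*(-8106) - 1*18591) = -458086/21 + (8106 - 18591) = -458086/21 - 10485 = -678271/21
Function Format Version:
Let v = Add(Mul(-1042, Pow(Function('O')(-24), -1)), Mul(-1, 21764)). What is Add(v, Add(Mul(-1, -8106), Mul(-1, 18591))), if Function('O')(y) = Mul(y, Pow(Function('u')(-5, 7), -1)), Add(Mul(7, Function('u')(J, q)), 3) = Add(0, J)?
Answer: Rational(-678271, 21) ≈ -32299.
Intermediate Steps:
Function('u')(J, q) = Add(Rational(-3, 7), Mul(Rational(1, 7), J)) (Function('u')(J, q) = Add(Rational(-3, 7), Mul(Rational(1, 7), Add(0, J))) = Add(Rational(-3, 7), Mul(Rational(1, 7), J)))
Function('O')(y) = Mul(Rational(-7, 8), y) (Function('O')(y) = Mul(y, Pow(Add(Rational(-3, 7), Mul(Rational(1, 7), -5)), -1)) = Mul(y, Pow(Add(Rational(-3, 7), Rational(-5, 7)), -1)) = Mul(y, Pow(Rational(-8, 7), -1)) = Mul(y, Rational(-7, 8)) = Mul(Rational(-7, 8), y))
v = Rational(-458086, 21) (v = Add(Mul(-1042, Pow(Mul(Rational(-7, 8), -24), -1)), Mul(-1, 21764)) = Add(Mul(-1042, Pow(21, -1)), -21764) = Add(Mul(-1042, Rational(1, 21)), -21764) = Add(Rational(-1042, 21), -21764) = Rational(-458086, 21) ≈ -21814.)
Add(v, Add(Mul(-1, -8106), Mul(-1, 18591))) = Add(Rational(-458086, 21), Add(Mul(-1, -8106), Mul(-1, 18591))) = Add(Rational(-458086, 21), Add(8106, -18591)) = Add(Rational(-458086, 21), -10485) = Rational(-678271, 21)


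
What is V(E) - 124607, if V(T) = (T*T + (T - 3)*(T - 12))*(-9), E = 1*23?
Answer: -131348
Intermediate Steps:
E = 23
V(T) = -9*T² - 9*(-12 + T)*(-3 + T) (V(T) = (T² + (-3 + T)*(-12 + T))*(-9) = (T² + (-12 + T)*(-3 + T))*(-9) = -9*T² - 9*(-12 + T)*(-3 + T))
V(E) - 124607 = (-324 - 18*23² + 135*23) - 124607 = (-324 - 18*529 + 3105) - 124607 = (-324 - 9522 + 3105) - 124607 = -6741 - 124607 = -131348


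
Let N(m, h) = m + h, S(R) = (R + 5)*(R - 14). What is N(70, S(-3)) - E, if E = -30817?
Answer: 30853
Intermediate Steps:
S(R) = (-14 + R)*(5 + R) (S(R) = (5 + R)*(-14 + R) = (-14 + R)*(5 + R))
N(m, h) = h + m
N(70, S(-3)) - E = ((-70 + (-3)² - 9*(-3)) + 70) - 1*(-30817) = ((-70 + 9 + 27) + 70) + 30817 = (-34 + 70) + 30817 = 36 + 30817 = 30853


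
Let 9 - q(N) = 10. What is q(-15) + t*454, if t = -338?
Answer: -153453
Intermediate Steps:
q(N) = -1 (q(N) = 9 - 1*10 = 9 - 10 = -1)
q(-15) + t*454 = -1 - 338*454 = -1 - 153452 = -153453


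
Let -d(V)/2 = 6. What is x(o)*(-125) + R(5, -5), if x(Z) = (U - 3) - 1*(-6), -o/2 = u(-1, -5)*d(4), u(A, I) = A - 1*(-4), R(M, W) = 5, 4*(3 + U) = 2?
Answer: -115/2 ≈ -57.500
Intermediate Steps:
U = -5/2 (U = -3 + (¼)*2 = -3 + ½ = -5/2 ≈ -2.5000)
u(A, I) = 4 + A (u(A, I) = A + 4 = 4 + A)
d(V) = -12 (d(V) = -2*6 = -12)
o = 72 (o = -2*(4 - 1)*(-12) = -6*(-12) = -2*(-36) = 72)
x(Z) = ½ (x(Z) = (-5/2 - 3) - 1*(-6) = -11/2 + 6 = ½)
x(o)*(-125) + R(5, -5) = (½)*(-125) + 5 = -125/2 + 5 = -115/2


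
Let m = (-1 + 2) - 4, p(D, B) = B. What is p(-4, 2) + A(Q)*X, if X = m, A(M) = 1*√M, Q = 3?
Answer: 2 - 3*√3 ≈ -3.1962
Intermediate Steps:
m = -3 (m = 1 - 4 = -3)
A(M) = √M
X = -3
p(-4, 2) + A(Q)*X = 2 + √3*(-3) = 2 - 3*√3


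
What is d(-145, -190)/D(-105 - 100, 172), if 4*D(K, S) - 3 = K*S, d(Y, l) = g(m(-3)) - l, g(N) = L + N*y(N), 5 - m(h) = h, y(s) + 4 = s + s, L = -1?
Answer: -1140/35257 ≈ -0.032334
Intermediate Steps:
y(s) = -4 + 2*s (y(s) = -4 + (s + s) = -4 + 2*s)
m(h) = 5 - h
g(N) = -1 + N*(-4 + 2*N)
d(Y, l) = 95 - l (d(Y, l) = (-1 + 2*(5 - 1*(-3))*(-2 + (5 - 1*(-3)))) - l = (-1 + 2*(5 + 3)*(-2 + (5 + 3))) - l = (-1 + 2*8*(-2 + 8)) - l = (-1 + 2*8*6) - l = (-1 + 96) - l = 95 - l)
D(K, S) = ¾ + K*S/4 (D(K, S) = ¾ + (K*S)/4 = ¾ + K*S/4)
d(-145, -190)/D(-105 - 100, 172) = (95 - 1*(-190))/(¾ + (¼)*(-105 - 100)*172) = (95 + 190)/(¾ + (¼)*(-205)*172) = 285/(¾ - 8815) = 285/(-35257/4) = 285*(-4/35257) = -1140/35257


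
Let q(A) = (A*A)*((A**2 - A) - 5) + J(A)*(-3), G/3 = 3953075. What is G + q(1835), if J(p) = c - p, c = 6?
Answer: 11332020371337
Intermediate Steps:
G = 11859225 (G = 3*3953075 = 11859225)
J(p) = 6 - p
q(A) = -18 + 3*A + A**2*(-5 + A**2 - A) (q(A) = (A*A)*((A**2 - A) - 5) + (6 - A)*(-3) = A**2*(-5 + A**2 - A) + (-18 + 3*A) = -18 + 3*A + A**2*(-5 + A**2 - A))
G + q(1835) = 11859225 + (-18 + 1835**4 - 1*1835**3 - 5*1835**2 + 3*1835) = 11859225 + (-18 + 11338204200625 - 1*6178857875 - 5*3367225 + 5505) = 11859225 + (-18 + 11338204200625 - 6178857875 - 16836125 + 5505) = 11859225 + 11332008512112 = 11332020371337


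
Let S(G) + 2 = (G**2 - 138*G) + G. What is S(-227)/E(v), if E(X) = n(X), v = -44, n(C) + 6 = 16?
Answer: 41313/5 ≈ 8262.6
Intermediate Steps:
n(C) = 10 (n(C) = -6 + 16 = 10)
S(G) = -2 + G**2 - 137*G (S(G) = -2 + ((G**2 - 138*G) + G) = -2 + (G**2 - 137*G) = -2 + G**2 - 137*G)
E(X) = 10
S(-227)/E(v) = (-2 + (-227)**2 - 137*(-227))/10 = (-2 + 51529 + 31099)*(1/10) = 82626*(1/10) = 41313/5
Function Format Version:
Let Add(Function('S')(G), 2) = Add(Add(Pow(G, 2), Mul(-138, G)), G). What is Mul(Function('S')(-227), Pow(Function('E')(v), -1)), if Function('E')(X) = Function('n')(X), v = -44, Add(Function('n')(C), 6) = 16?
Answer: Rational(41313, 5) ≈ 8262.6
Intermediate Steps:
Function('n')(C) = 10 (Function('n')(C) = Add(-6, 16) = 10)
Function('S')(G) = Add(-2, Pow(G, 2), Mul(-137, G)) (Function('S')(G) = Add(-2, Add(Add(Pow(G, 2), Mul(-138, G)), G)) = Add(-2, Add(Pow(G, 2), Mul(-137, G))) = Add(-2, Pow(G, 2), Mul(-137, G)))
Function('E')(X) = 10
Mul(Function('S')(-227), Pow(Function('E')(v), -1)) = Mul(Add(-2, Pow(-227, 2), Mul(-137, -227)), Pow(10, -1)) = Mul(Add(-2, 51529, 31099), Rational(1, 10)) = Mul(82626, Rational(1, 10)) = Rational(41313, 5)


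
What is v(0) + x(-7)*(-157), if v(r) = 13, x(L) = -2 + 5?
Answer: -458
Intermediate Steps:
x(L) = 3
v(0) + x(-7)*(-157) = 13 + 3*(-157) = 13 - 471 = -458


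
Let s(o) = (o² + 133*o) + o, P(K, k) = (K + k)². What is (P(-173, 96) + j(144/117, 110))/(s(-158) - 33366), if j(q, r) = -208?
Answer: -1907/9858 ≈ -0.19345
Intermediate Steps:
s(o) = o² + 134*o
(P(-173, 96) + j(144/117, 110))/(s(-158) - 33366) = ((-173 + 96)² - 208)/(-158*(134 - 158) - 33366) = ((-77)² - 208)/(-158*(-24) - 33366) = (5929 - 208)/(3792 - 33366) = 5721/(-29574) = 5721*(-1/29574) = -1907/9858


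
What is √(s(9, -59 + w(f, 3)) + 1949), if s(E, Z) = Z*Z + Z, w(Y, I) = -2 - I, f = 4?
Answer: √5981 ≈ 77.337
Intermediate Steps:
s(E, Z) = Z + Z² (s(E, Z) = Z² + Z = Z + Z²)
√(s(9, -59 + w(f, 3)) + 1949) = √((-59 + (-2 - 1*3))*(1 + (-59 + (-2 - 1*3))) + 1949) = √((-59 + (-2 - 3))*(1 + (-59 + (-2 - 3))) + 1949) = √((-59 - 5)*(1 + (-59 - 5)) + 1949) = √(-64*(1 - 64) + 1949) = √(-64*(-63) + 1949) = √(4032 + 1949) = √5981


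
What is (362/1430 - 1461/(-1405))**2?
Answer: 67487726656/40366837225 ≈ 1.6719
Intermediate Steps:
(362/1430 - 1461/(-1405))**2 = (362*(1/1430) - 1461*(-1/1405))**2 = (181/715 + 1461/1405)**2 = (259784/200915)**2 = 67487726656/40366837225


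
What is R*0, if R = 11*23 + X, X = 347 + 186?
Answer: 0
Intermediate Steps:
X = 533
R = 786 (R = 11*23 + 533 = 253 + 533 = 786)
R*0 = 786*0 = 0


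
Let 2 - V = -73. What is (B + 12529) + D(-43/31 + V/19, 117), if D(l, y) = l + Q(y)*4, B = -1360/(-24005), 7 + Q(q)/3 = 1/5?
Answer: 176030104573/14138945 ≈ 12450.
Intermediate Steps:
V = 75 (V = 2 - 1*(-73) = 2 + 73 = 75)
Q(q) = -102/5 (Q(q) = -21 + 3/5 = -102/5)
B = 272/4801 (B = -1360*(-1/24005) = 272/4801 ≈ 0.056655)
D(l, y) = -408/5 + l (D(l, y) = l - 102/5*4 = l - 408/5 = -408/5 + l)
(B + 12529) + D(-43/31 + V/19, 117) = (272/4801 + 12529) + (-408/5 + (-43/31 + 75/19)) = 60152001/4801 + (-408/5 + (-43*1/31 + 75*(1/19))) = 60152001/4801 + (-408/5 + (-43/31 + 75/19)) = 60152001/4801 + (-408/5 + 1508/589) = 60152001/4801 - 232772/2945 = 176030104573/14138945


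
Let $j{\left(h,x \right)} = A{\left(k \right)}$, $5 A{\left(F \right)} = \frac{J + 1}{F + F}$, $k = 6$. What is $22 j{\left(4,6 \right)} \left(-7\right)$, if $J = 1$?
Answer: $- \frac{77}{15} \approx -5.1333$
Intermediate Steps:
$A{\left(F \right)} = \frac{1}{5 F}$ ($A{\left(F \right)} = \frac{\left(1 + 1\right) \frac{1}{F + F}}{5} = \frac{2 \frac{1}{2 F}}{5} = \frac{1}{5 F}$)
$j{\left(h,x \right)} = \frac{1}{30}$ ($j{\left(h,x \right)} = \frac{1}{5 \cdot 6} = \frac{1}{5} \cdot \frac{1}{6} = \frac{1}{30}$)
$22 j{\left(4,6 \right)} \left(-7\right) = 22 \cdot \frac{1}{30} \left(-7\right) = \frac{11}{15} \left(-7\right) = - \frac{77}{15}$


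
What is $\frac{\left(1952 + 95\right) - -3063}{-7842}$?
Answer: $- \frac{2555}{3921} \approx -0.65162$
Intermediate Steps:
$\frac{\left(1952 + 95\right) - -3063}{-7842} = \left(2047 + 3063\right) \left(- \frac{1}{7842}\right) = 5110 \left(- \frac{1}{7842}\right) = - \frac{2555}{3921}$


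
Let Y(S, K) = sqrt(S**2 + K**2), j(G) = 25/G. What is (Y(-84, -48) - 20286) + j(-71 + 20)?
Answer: -1034611/51 + 12*sqrt(65) ≈ -20190.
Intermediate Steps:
Y(S, K) = sqrt(K**2 + S**2)
(Y(-84, -48) - 20286) + j(-71 + 20) = (sqrt((-48)**2 + (-84)**2) - 20286) + 25/(-71 + 20) = (sqrt(2304 + 7056) - 20286) + 25/(-51) = (sqrt(9360) - 20286) + 25*(-1/51) = (12*sqrt(65) - 20286) - 25/51 = (-20286 + 12*sqrt(65)) - 25/51 = -1034611/51 + 12*sqrt(65)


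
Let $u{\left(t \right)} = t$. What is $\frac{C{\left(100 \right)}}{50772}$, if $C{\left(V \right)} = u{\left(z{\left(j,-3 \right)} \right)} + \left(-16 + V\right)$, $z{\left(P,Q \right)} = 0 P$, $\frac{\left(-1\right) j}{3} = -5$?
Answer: $\frac{7}{4231} \approx 0.0016545$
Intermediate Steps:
$j = 15$ ($j = \left(-3\right) \left(-5\right) = 15$)
$z{\left(P,Q \right)} = 0$
$C{\left(V \right)} = -16 + V$ ($C{\left(V \right)} = 0 + \left(-16 + V\right) = -16 + V$)
$\frac{C{\left(100 \right)}}{50772} = \frac{-16 + 100}{50772} = 84 \cdot \frac{1}{50772} = \frac{7}{4231}$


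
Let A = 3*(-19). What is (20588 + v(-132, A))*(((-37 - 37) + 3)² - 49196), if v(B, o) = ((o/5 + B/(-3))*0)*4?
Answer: -909063140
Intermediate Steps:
A = -57
v(B, o) = 0 (v(B, o) = ((o*(⅕) + B*(-⅓))*0)*4 = ((o/5 - B/3)*0)*4 = ((-B/3 + o/5)*0)*4 = 0*4 = 0)
(20588 + v(-132, A))*(((-37 - 37) + 3)² - 49196) = (20588 + 0)*(((-37 - 37) + 3)² - 49196) = 20588*((-74 + 3)² - 49196) = 20588*((-71)² - 49196) = 20588*(5041 - 49196) = 20588*(-44155) = -909063140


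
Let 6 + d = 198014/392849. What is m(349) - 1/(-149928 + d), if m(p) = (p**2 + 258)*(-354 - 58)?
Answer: -2962042891674760367/58901223952 ≈ -5.0288e+7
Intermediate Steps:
d = -2159080/392849 (d = -6 + 198014/392849 = -2159080/392849 ≈ -5.4960)
m(p) = -106296 - 412*p**2 (m(p) = (258 + p**2)*(-412) = -106296 - 412*p**2)
m(349) - 1/(-149928 + d) = (-106296 - 412*349**2) - 1/(-149928 - 2159080/392849) = (-106296 - 412*121801) - 1/(-58901223952/392849) = (-106296 - 50182012) - 1*(-392849/58901223952) = -50288308 + 392849/58901223952 = -2962042891674760367/58901223952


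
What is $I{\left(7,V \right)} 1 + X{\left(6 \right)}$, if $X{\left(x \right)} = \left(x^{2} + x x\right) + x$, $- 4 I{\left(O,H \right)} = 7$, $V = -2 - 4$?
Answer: $\frac{305}{4} \approx 76.25$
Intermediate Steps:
$V = -6$
$I{\left(O,H \right)} = - \frac{7}{4}$ ($I{\left(O,H \right)} = \left(- \frac{1}{4}\right) 7 = - \frac{7}{4}$)
$X{\left(x \right)} = x + 2 x^{2}$ ($X{\left(x \right)} = \left(x^{2} + x^{2}\right) + x = 2 x^{2} + x = x + 2 x^{2}$)
$I{\left(7,V \right)} 1 + X{\left(6 \right)} = \left(- \frac{7}{4}\right) 1 + 6 \left(1 + 2 \cdot 6\right) = - \frac{7}{4} + 6 \left(1 + 12\right) = - \frac{7}{4} + 6 \cdot 13 = - \frac{7}{4} + 78 = \frac{305}{4}$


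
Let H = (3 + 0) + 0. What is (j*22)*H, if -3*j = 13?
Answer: -286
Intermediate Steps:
j = -13/3 (j = -⅓*13 = -13/3 ≈ -4.3333)
H = 3 (H = 3 + 0 = 3)
(j*22)*H = -13/3*22*3 = -286/3*3 = -286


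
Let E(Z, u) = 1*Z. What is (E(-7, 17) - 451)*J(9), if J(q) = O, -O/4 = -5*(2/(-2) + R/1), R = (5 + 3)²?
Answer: -577080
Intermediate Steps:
R = 64 (R = 8² = 64)
O = 1260 (O = -(-20)*(2/(-2) + 64/1) = -(-20)*(2*(-½) + 64*1) = -(-20)*(-1 + 64) = -(-20)*63 = -4*(-315) = 1260)
E(Z, u) = Z
J(q) = 1260
(E(-7, 17) - 451)*J(9) = (-7 - 451)*1260 = -458*1260 = -577080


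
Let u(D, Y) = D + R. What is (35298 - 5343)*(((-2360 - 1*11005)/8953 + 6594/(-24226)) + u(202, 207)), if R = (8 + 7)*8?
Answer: 1040299633519260/108447689 ≈ 9.5926e+6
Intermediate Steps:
R = 120 (R = 15*8 = 120)
u(D, Y) = 120 + D (u(D, Y) = D + 120 = 120 + D)
(35298 - 5343)*(((-2360 - 1*11005)/8953 + 6594/(-24226)) + u(202, 207)) = (35298 - 5343)*(((-2360 - 1*11005)/8953 + 6594/(-24226)) + (120 + 202)) = 29955*(((-2360 - 11005)*(1/8953) + 6594*(-1/24226)) + 322) = 29955*((-13365*1/8953 - 3297/12113) + 322) = 29955*((-13365/8953 - 3297/12113) + 322) = 29955*(-191408286/108447689 + 322) = 29955*(34728747572/108447689) = 1040299633519260/108447689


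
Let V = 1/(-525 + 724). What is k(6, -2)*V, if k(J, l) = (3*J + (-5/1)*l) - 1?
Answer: 27/199 ≈ 0.13568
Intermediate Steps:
k(J, l) = -1 - 5*l + 3*J (k(J, l) = (3*J + (-5*1)*l) - 1 = (3*J - 5*l) - 1 = (-5*l + 3*J) - 1 = -1 - 5*l + 3*J)
V = 1/199 ≈ 0.0050251
k(6, -2)*V = (-1 - 5*(-2) + 3*6)*(1/199) = (-1 + 10 + 18)*(1/199) = 27*(1/199) = 27/199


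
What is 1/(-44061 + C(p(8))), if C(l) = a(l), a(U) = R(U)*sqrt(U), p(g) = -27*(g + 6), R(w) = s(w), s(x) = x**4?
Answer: -14687/52517608797757028667843 - 6805279152*I*sqrt(42)/17505869599252342889281 ≈ -2.7966e-19 - 2.5193e-12*I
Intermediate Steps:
R(w) = w**4
p(g) = -162 - 27*g (p(g) = -27*(6 + g) = -162 - 27*g)
a(U) = U**(9/2) (a(U) = U**4*sqrt(U) = U**(9/2))
C(l) = l**(9/2)
1/(-44061 + C(p(8))) = 1/(-44061 + (-162 - 27*8)**(9/2)) = 1/(-44061 + (-162 - 216)**(9/2)) = 1/(-44061 + (-378)**(9/2)) = 1/(-44061 + 61247512368*I*sqrt(42))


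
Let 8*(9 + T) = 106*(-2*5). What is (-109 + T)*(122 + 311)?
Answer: -216933/2 ≈ -1.0847e+5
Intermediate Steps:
T = -283/2 (T = -9 + (106*(-2*5))/8 = -9 + (106*(-10))/8 = -9 + (⅛)*(-1060) = -9 - 265/2 = -283/2 ≈ -141.50)
(-109 + T)*(122 + 311) = (-109 - 283/2)*(122 + 311) = -501/2*433 = -216933/2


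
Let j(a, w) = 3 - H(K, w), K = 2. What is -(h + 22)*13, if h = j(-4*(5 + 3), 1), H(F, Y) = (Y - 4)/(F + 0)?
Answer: -689/2 ≈ -344.50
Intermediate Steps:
H(F, Y) = (-4 + Y)/F
j(a, w) = 5 - w/2 (j(a, w) = 3 - (-4 + w)/2 = 3 - (-2 + w/2) = 3 + (2 - w/2) = 5 - w/2)
h = 9/2 (h = 5 - 1/2*1 = 5 - 1/2 = 9/2 ≈ 4.5000)
-(h + 22)*13 = -(9/2 + 22)*13 = -53*13/2 = -1*689/2 = -689/2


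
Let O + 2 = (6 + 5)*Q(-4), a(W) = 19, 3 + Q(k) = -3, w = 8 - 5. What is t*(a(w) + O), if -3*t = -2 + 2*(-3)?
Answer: -392/3 ≈ -130.67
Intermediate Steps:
w = 3
Q(k) = -6 (Q(k) = -3 - 3 = -6)
O = -68 (O = -2 + (6 + 5)*(-6) = -2 + 11*(-6) = -2 - 66 = -68)
t = 8/3 (t = -(-2 + 2*(-3))/3 = -(-2 - 6)/3 = -⅓*(-8) = 8/3 ≈ 2.6667)
t*(a(w) + O) = 8*(19 - 68)/3 = (8/3)*(-49) = -392/3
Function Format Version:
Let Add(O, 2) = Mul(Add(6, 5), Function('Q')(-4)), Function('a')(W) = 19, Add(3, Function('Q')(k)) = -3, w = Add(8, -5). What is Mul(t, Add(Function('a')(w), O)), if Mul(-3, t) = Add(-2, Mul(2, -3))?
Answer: Rational(-392, 3) ≈ -130.67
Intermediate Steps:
w = 3
Function('Q')(k) = -6 (Function('Q')(k) = Add(-3, -3) = -6)
O = -68 (O = Add(-2, Mul(Add(6, 5), -6)) = Add(-2, Mul(11, -6)) = Add(-2, -66) = -68)
t = Rational(8, 3) (t = Mul(Rational(-1, 3), Add(-2, Mul(2, -3))) = Mul(Rational(-1, 3), Add(-2, -6)) = Mul(Rational(-1, 3), -8) = Rational(8, 3) ≈ 2.6667)
Mul(t, Add(Function('a')(w), O)) = Mul(Rational(8, 3), Add(19, -68)) = Mul(Rational(8, 3), -49) = Rational(-392, 3)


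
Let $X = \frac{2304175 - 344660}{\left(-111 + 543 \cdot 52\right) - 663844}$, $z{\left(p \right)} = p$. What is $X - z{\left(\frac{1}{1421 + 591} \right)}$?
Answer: $- \frac{3943179899}{1279066628} \approx -3.0829$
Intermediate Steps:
$X = - \frac{1959515}{635719}$ ($X = \frac{1959515}{\left(-111 + 28236\right) - 663844} = \frac{1959515}{28125 - 663844} = \frac{1959515}{-635719} = 1959515 \left(- \frac{1}{635719}\right) = - \frac{1959515}{635719} \approx -3.0824$)
$X - z{\left(\frac{1}{1421 + 591} \right)} = - \frac{1959515}{635719} - \frac{1}{1421 + 591} = - \frac{1959515}{635719} - \frac{1}{2012} = - \frac{3943179899}{1279066628}$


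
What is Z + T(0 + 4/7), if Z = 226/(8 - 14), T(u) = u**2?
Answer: -5489/147 ≈ -37.340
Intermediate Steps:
Z = -113/3 (Z = 226/(-6) = 226*(-1/6) = -113/3 ≈ -37.667)
Z + T(0 + 4/7) = -113/3 + (0 + 4/7)**2 = -113/3 + (4/7)**2 = -113/3 + 16/49 = -5489/147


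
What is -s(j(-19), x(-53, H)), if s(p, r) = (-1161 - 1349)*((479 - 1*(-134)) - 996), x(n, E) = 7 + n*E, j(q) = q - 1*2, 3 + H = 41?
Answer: -961330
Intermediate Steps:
H = 38 (H = -3 + 41 = 38)
j(q) = -2 + q (j(q) = q - 2 = -2 + q)
x(n, E) = 7 + E*n
s(p, r) = 961330 (s(p, r) = -2510*((479 + 134) - 996) = -2510*(613 - 996) = -2510*(-383) = 961330)
-s(j(-19), x(-53, H)) = -1*961330 = -961330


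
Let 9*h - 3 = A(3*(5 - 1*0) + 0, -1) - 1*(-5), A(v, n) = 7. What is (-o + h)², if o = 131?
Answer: 150544/9 ≈ 16727.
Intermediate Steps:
h = 5/3 (h = ⅓ + (7 - 1*(-5))/9 = ⅓ + (7 + 5)/9 = ⅓ + (⅑)*12 = ⅓ + 4/3 = 5/3 ≈ 1.6667)
(-o + h)² = (-1*131 + 5/3)² = (-131 + 5/3)² = (-388/3)² = 150544/9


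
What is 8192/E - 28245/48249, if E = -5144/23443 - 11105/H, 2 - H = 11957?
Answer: 7384613167889783/639582294717 ≈ 11546.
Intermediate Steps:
H = -11955 (H = 2 - 1*11957 = 2 - 11957 = -11955)
E = 39767599/56052213 (E = -5144/23443 - 11105/(-11955) = -5144*1/23443 - 11105*(-1/11955) = -5144/23443 + 2221/2391 = 39767599/56052213 ≈ 0.70947)
8192/E - 28245/48249 = 8192/(39767599/56052213) - 28245/48249 = 8192*(56052213/39767599) - 28245/48249 = 459179728896/39767599 - 1*9415/16083 = 459179728896/39767599 - 9415/16083 = 7384613167889783/639582294717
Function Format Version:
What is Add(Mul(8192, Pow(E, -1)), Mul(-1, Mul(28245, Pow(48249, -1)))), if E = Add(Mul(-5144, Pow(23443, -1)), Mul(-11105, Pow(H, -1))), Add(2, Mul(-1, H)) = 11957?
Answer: Rational(7384613167889783, 639582294717) ≈ 11546.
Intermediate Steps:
H = -11955 (H = Add(2, Mul(-1, 11957)) = Add(2, -11957) = -11955)
E = Rational(39767599, 56052213) (E = Add(Mul(-5144, Pow(23443, -1)), Mul(-11105, Pow(-11955, -1))) = Add(Mul(-5144, Rational(1, 23443)), Mul(-11105, Rational(-1, 11955))) = Add(Rational(-5144, 23443), Rational(2221, 2391)) = Rational(39767599, 56052213) ≈ 0.70947)
Add(Mul(8192, Pow(E, -1)), Mul(-1, Mul(28245, Pow(48249, -1)))) = Add(Mul(8192, Pow(Rational(39767599, 56052213), -1)), Mul(-1, Mul(28245, Pow(48249, -1)))) = Add(Mul(8192, Rational(56052213, 39767599)), Mul(-1, Mul(28245, Rational(1, 48249)))) = Add(Rational(459179728896, 39767599), Mul(-1, Rational(9415, 16083))) = Add(Rational(459179728896, 39767599), Rational(-9415, 16083)) = Rational(7384613167889783, 639582294717)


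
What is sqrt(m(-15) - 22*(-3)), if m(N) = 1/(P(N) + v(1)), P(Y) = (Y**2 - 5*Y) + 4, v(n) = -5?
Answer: sqrt(5900765)/299 ≈ 8.1242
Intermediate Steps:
P(Y) = 4 + Y**2 - 5*Y
m(N) = 1/(-1 + N**2 - 5*N) (m(N) = 1/((4 + N**2 - 5*N) - 5) = 1/(-1 + N**2 - 5*N))
sqrt(m(-15) - 22*(-3)) = sqrt(1/(-1 + (-15)**2 - 5*(-15)) - 22*(-3)) = sqrt(1/(-1 + 225 + 75) + 66) = sqrt(1/299 + 66) = sqrt(19735/299) = sqrt(5900765)/299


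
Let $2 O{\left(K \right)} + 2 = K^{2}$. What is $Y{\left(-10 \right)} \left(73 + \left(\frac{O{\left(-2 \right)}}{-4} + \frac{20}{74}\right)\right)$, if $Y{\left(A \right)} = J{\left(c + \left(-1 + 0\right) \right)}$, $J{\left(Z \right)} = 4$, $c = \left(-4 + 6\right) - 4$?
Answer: $\frac{10807}{37} \approx 292.08$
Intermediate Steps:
$c = -2$ ($c = 2 - 4 = -2$)
$Y{\left(A \right)} = 4$
$O{\left(K \right)} = -1 + \frac{K^{2}}{2}$
$Y{\left(-10 \right)} \left(73 + \left(\frac{O{\left(-2 \right)}}{-4} + \frac{20}{74}\right)\right) = 4 \left(73 + \left(\frac{-1 + \frac{\left(-2\right)^{2}}{2}}{-4} + \frac{20}{74}\right)\right) = 4 \left(73 + \left(\left(-1 + \frac{1}{2} \cdot 4\right) \left(- \frac{1}{4}\right) + 20 \cdot \frac{1}{74}\right)\right) = 4 \left(73 + \left(\left(-1 + 2\right) \left(- \frac{1}{4}\right) + \frac{10}{37}\right)\right) = 4 \left(73 + \left(1 \left(- \frac{1}{4}\right) + \frac{10}{37}\right)\right) = 4 \left(73 + \left(- \frac{1}{4} + \frac{10}{37}\right)\right) = 4 \left(73 + \frac{3}{148}\right) = 4 \cdot \frac{10807}{148} = \frac{10807}{37}$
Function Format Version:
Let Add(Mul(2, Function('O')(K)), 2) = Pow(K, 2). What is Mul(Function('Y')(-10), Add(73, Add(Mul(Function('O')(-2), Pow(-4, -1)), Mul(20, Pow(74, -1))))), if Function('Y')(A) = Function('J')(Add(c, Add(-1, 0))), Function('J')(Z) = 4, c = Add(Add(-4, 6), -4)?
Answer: Rational(10807, 37) ≈ 292.08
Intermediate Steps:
c = -2 (c = Add(2, -4) = -2)
Function('Y')(A) = 4
Function('O')(K) = Add(-1, Mul(Rational(1, 2), Pow(K, 2)))
Mul(Function('Y')(-10), Add(73, Add(Mul(Function('O')(-2), Pow(-4, -1)), Mul(20, Pow(74, -1))))) = Mul(4, Add(73, Add(Mul(Add(-1, Mul(Rational(1, 2), Pow(-2, 2))), Pow(-4, -1)), Mul(20, Pow(74, -1))))) = Mul(4, Add(73, Add(Mul(Add(-1, Mul(Rational(1, 2), 4)), Rational(-1, 4)), Mul(20, Rational(1, 74))))) = Mul(4, Add(73, Add(Mul(Add(-1, 2), Rational(-1, 4)), Rational(10, 37)))) = Mul(4, Add(73, Add(Mul(1, Rational(-1, 4)), Rational(10, 37)))) = Mul(4, Add(73, Add(Rational(-1, 4), Rational(10, 37)))) = Mul(4, Add(73, Rational(3, 148))) = Mul(4, Rational(10807, 148)) = Rational(10807, 37)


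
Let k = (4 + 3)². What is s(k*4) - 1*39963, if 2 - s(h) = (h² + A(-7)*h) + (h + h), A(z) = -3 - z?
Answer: -79553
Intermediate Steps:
k = 49 (k = 7² = 49)
s(h) = 2 - h² - 6*h (s(h) = 2 - ((h² + (-3 - 1*(-7))*h) + (h + h)) = 2 - ((h² + (-3 + 7)*h) + 2*h) = 2 - ((h² + 4*h) + 2*h) = 2 - (h² + 6*h) = 2 + (-h² - 6*h) = 2 - h² - 6*h)
s(k*4) - 1*39963 = (2 - (49*4)² - 294*4) - 1*39963 = (2 - 1*196² - 6*196) - 39963 = (2 - 1*38416 - 1176) - 39963 = (2 - 38416 - 1176) - 39963 = -39590 - 39963 = -79553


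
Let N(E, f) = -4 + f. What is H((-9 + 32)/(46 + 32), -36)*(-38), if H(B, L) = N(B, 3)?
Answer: 38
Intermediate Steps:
H(B, L) = -1 (H(B, L) = -4 + 3 = -1)
H((-9 + 32)/(46 + 32), -36)*(-38) = -1*(-38) = 38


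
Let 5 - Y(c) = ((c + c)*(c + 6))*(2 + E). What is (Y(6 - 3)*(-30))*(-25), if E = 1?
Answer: -117750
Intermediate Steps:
Y(c) = 5 - 6*c*(6 + c) (Y(c) = 5 - (c + c)*(c + 6)*(2 + 1) = 5 - (2*c)*(6 + c)*3 = 5 - 2*c*(6 + c)*3 = 5 - 6*c*(6 + c))
(Y(6 - 3)*(-30))*(-25) = ((5 - 36*(6 - 3) - 6*(6 - 3)²)*(-30))*(-25) = ((5 - 36*3 - 6*3²)*(-30))*(-25) = ((5 - 108 - 6*9)*(-30))*(-25) = ((5 - 108 - 54)*(-30))*(-25) = -157*(-30)*(-25) = 4710*(-25) = -117750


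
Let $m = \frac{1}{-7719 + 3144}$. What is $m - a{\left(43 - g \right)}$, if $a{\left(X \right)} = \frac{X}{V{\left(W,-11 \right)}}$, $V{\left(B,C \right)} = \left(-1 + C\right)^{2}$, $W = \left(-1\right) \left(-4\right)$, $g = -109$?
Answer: $- \frac{28981}{27450} \approx -1.0558$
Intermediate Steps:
$W = 4$
$m = - \frac{1}{4575}$ ($m = \frac{1}{-4575} = - \frac{1}{4575} \approx -0.00021858$)
$a{\left(X \right)} = \frac{X}{144}$ ($a{\left(X \right)} = \frac{X}{\left(-1 - 11\right)^{2}} = \frac{X}{\left(-12\right)^{2}} = \frac{X}{144}$)
$m - a{\left(43 - g \right)} = - \frac{1}{4575} - \frac{43 - -109}{144} = - \frac{1}{4575} - \frac{43 + 109}{144} = - \frac{1}{4575} - \frac{1}{144} \cdot 152 = - \frac{1}{4575} - \frac{19}{18} = - \frac{28981}{27450}$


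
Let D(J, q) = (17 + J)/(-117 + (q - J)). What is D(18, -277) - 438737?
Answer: -180759679/412 ≈ -4.3874e+5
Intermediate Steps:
D(J, q) = (17 + J)/(-117 + q - J)
D(18, -277) - 438737 = (17 + 18)/(-117 - 277 - 1*18) - 438737 = 35/(-117 - 277 - 18) - 438737 = 35/(-412) - 438737 = -1/412*35 - 438737 = -35/412 - 438737 = -180759679/412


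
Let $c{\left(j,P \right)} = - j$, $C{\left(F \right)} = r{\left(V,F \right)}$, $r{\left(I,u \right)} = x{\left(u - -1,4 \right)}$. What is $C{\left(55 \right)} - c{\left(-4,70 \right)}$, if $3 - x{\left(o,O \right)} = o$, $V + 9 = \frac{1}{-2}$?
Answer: $-57$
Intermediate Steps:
$V = - \frac{19}{2}$ ($V = -9 + \frac{1}{-2} = -9 - \frac{1}{2} = - \frac{19}{2} \approx -9.5$)
$x{\left(o,O \right)} = 3 - o$
$r{\left(I,u \right)} = 2 - u$ ($r{\left(I,u \right)} = 3 - \left(u - -1\right) = 3 - \left(u + 1\right) = 3 - \left(1 + u\right) = 2 - u$)
$C{\left(F \right)} = 2 - F$
$C{\left(55 \right)} - c{\left(-4,70 \right)} = \left(2 - 55\right) - \left(-1\right) \left(-4\right) = \left(2 - 55\right) - 4 = -53 - 4 = -57$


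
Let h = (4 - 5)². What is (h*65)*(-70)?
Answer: -4550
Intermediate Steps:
h = 1 (h = (-1)² = 1)
(h*65)*(-70) = (1*65)*(-70) = 65*(-70) = -4550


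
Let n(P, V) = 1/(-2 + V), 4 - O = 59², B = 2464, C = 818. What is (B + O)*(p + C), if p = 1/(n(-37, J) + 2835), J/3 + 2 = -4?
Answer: -46982739426/56699 ≈ -8.2863e+5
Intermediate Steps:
J = -18 (J = -6 + 3*(-4) = -6 - 12 = -18)
O = -3477 (O = 4 - 1*59² = 4 - 1*3481 = 4 - 3481 = -3477)
p = 20/56699 (p = 1/(1/(-2 - 18) + 2835) = 1/(1/(-20) + 2835) = 1/(-1/20 + 2835) = 1/(56699/20) = 20/56699 ≈ 0.00035274)
(B + O)*(p + C) = (2464 - 3477)*(20/56699 + 818) = -1013*46379802/56699 = -46982739426/56699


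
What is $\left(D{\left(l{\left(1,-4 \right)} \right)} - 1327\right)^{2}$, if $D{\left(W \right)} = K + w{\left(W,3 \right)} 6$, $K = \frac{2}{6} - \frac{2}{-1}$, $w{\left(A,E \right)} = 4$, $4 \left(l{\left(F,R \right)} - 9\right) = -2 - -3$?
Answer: $\frac{15225604}{9} \approx 1.6917 \cdot 10^{6}$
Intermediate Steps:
$l{\left(F,R \right)} = \frac{37}{4}$ ($l{\left(F,R \right)} = 9 + \frac{-2 - -3}{4} = 9 + \frac{-2 + 3}{4} = 9 + \frac{1}{4} \cdot 1 = 9 + \frac{1}{4} = \frac{37}{4}$)
$K = \frac{7}{3}$ ($K = 2 \cdot \frac{1}{6} - -2 = \frac{1}{3} + 2 = \frac{7}{3} \approx 2.3333$)
$D{\left(W \right)} = \frac{79}{3}$ ($D{\left(W \right)} = \frac{7}{3} + 4 \cdot 6 = \frac{7}{3} + 24 = \frac{79}{3}$)
$\left(D{\left(l{\left(1,-4 \right)} \right)} - 1327\right)^{2} = \left(\frac{79}{3} - 1327\right)^{2} = \left(- \frac{3902}{3}\right)^{2} = \frac{15225604}{9}$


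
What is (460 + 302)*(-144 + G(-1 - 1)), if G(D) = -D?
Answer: -108204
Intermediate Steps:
(460 + 302)*(-144 + G(-1 - 1)) = (460 + 302)*(-144 - (-1 - 1)) = 762*(-144 - 1*(-2)) = 762*(-144 + 2) = 762*(-142) = -108204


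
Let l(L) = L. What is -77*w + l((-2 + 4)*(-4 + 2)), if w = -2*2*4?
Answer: 1228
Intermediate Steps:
w = -16 (w = -4*4 = -16)
-77*w + l((-2 + 4)*(-4 + 2)) = -77*(-16) + (-2 + 4)*(-4 + 2) = 1232 + 2*(-2) = 1232 - 4 = 1228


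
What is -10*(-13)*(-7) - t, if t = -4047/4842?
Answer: -1467391/1614 ≈ -909.16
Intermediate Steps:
t = -1349/1614 (t = -4047*1/4842 = -1349/1614 ≈ -0.83581)
-10*(-13)*(-7) - t = -10*(-13)*(-7) - 1*(-1349/1614) = 130*(-7) + 1349/1614 = -910 + 1349/1614 = -1467391/1614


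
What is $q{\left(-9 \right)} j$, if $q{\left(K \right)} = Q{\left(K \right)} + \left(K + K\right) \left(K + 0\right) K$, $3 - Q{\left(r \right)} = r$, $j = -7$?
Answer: $10122$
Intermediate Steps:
$Q{\left(r \right)} = 3 - r$
$q{\left(K \right)} = 3 - K + 2 K^{3}$ ($q{\left(K \right)} = \left(3 - K\right) + \left(K + K\right) \left(K + 0\right) K = \left(3 - K\right) + 2 K K K = \left(3 - K\right) + 2 K^{2} K = \left(3 - K\right) + 2 K^{3} = 3 - K + 2 K^{3}$)
$q{\left(-9 \right)} j = \left(3 - -9 + 2 \left(-9\right)^{3}\right) \left(-7\right) = \left(3 + 9 + 2 \left(-729\right)\right) \left(-7\right) = \left(3 + 9 - 1458\right) \left(-7\right) = \left(-1446\right) \left(-7\right) = 10122$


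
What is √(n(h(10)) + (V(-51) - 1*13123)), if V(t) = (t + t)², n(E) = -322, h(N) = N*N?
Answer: I*√3041 ≈ 55.145*I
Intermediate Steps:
h(N) = N²
V(t) = 4*t² (V(t) = (2*t)² = 4*t²)
√(n(h(10)) + (V(-51) - 1*13123)) = √(-322 + (4*(-51)² - 1*13123)) = √(-322 + (4*2601 - 13123)) = √(-322 + (10404 - 13123)) = √(-322 - 2719) = √(-3041) = I*√3041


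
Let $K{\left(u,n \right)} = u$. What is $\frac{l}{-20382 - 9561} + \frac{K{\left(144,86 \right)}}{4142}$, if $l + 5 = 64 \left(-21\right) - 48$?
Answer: $\frac{5049083}{62011953} \approx 0.081421$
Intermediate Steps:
$l = -1397$ ($l = -5 + \left(64 \left(-21\right) - 48\right) = -5 - 1392 = -1397$)
$\frac{l}{-20382 - 9561} + \frac{K{\left(144,86 \right)}}{4142} = - \frac{1397}{-20382 - 9561} + \frac{144}{4142} = - \frac{1397}{-29943} + 144 \cdot \frac{1}{4142} = \left(-1397\right) \left(- \frac{1}{29943}\right) + \frac{72}{2071} = \frac{1397}{29943} + \frac{72}{2071} = \frac{5049083}{62011953}$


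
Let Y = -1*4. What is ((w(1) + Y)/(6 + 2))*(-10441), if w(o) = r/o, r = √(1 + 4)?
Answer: 10441/2 - 10441*√5/8 ≈ 2302.2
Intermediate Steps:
Y = -4
r = √5 ≈ 2.2361
w(o) = √5/o
((w(1) + Y)/(6 + 2))*(-10441) = ((√5/1 - 4)/(6 + 2))*(-10441) = ((√5*1 - 4)/8)*(-10441) = ((√5 - 4)*(⅛))*(-10441) = ((-4 + √5)*(⅛))*(-10441) = (-½ + √5/8)*(-10441) = 10441/2 - 10441*√5/8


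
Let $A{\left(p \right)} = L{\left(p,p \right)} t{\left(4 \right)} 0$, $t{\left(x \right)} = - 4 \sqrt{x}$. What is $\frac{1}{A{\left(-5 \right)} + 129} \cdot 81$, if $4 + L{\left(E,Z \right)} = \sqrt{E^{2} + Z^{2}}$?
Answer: $\frac{27}{43} \approx 0.62791$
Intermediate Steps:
$L{\left(E,Z \right)} = -4 + \sqrt{E^{2} + Z^{2}}$
$A{\left(p \right)} = 0$ ($A{\left(p \right)} = \left(-4 + \sqrt{p^{2} + p^{2}}\right) \left(- 4 \sqrt{4}\right) 0 = \left(-4 + \sqrt{2 p^{2}}\right) \left(\left(-4\right) 2\right) 0 = \left(-4 + \sqrt{2} \sqrt{p^{2}}\right) \left(-8\right) 0 = \left(32 - 8 \sqrt{2} \sqrt{p^{2}}\right) 0 = 0$)
$\frac{1}{A{\left(-5 \right)} + 129} \cdot 81 = \frac{1}{0 + 129} \cdot 81 = \frac{1}{129} \cdot 81 = \frac{27}{43}$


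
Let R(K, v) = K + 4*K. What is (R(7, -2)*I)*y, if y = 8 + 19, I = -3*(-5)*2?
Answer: 28350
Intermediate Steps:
R(K, v) = 5*K
I = 30 (I = 15*2 = 30)
y = 27
(R(7, -2)*I)*y = ((5*7)*30)*27 = (35*30)*27 = 1050*27 = 28350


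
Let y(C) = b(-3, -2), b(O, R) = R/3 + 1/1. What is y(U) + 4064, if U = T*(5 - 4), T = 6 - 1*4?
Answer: 12193/3 ≈ 4064.3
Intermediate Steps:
T = 2 (T = 6 - 4 = 2)
U = 2 (U = 2*(5 - 4) = 2*1 = 2)
b(O, R) = 1 + R/3 (b(O, R) = R*(⅓) + 1*1 = R/3 + 1 = 1 + R/3)
y(C) = ⅓ (y(C) = 1 + (⅓)*(-2) = 1 - ⅔ = ⅓)
y(U) + 4064 = ⅓ + 4064 = 12193/3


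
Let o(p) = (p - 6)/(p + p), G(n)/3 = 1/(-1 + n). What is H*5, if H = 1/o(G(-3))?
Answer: 10/9 ≈ 1.1111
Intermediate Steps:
G(n) = 3/(-1 + n)
o(p) = (-6 + p)/(2*p) (o(p) = (-6 + p)/((2*p)) = (-6 + p)*(1/(2*p)) = (-6 + p)/(2*p))
H = 2/9 (H = 1/((-6 + 3/(-1 - 3))/(2*((3/(-1 - 3))))) = 1/((-6 + 3/(-4))/(2*((3/(-4))))) = 1/((-6 + 3*(-¼))/(2*((3*(-¼))))) = 1/((-6 - ¾)/(2*(-¾))) = 1/((½)*(-4/3)*(-27/4)) = 1/(9/2) = 2/9 ≈ 0.22222)
H*5 = (2/9)*5 = 10/9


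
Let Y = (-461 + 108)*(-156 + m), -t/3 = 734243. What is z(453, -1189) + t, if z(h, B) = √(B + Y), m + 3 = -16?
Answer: -2202729 + √60586 ≈ -2.2025e+6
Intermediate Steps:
m = -19 (m = -3 - 16 = -19)
t = -2202729 (t = -3*734243 = -2202729)
Y = 61775 (Y = (-461 + 108)*(-156 - 19) = -353*(-175) = 61775)
z(h, B) = √(61775 + B) (z(h, B) = √(B + 61775) = √(61775 + B))
z(453, -1189) + t = √(61775 - 1189) - 2202729 = √60586 - 2202729 = -2202729 + √60586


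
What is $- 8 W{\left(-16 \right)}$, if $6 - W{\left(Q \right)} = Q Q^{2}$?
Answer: $-32816$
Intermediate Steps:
$W{\left(Q \right)} = 6 - Q^{3}$ ($W{\left(Q \right)} = 6 - Q Q^{2} = 6 - Q^{3}$)
$- 8 W{\left(-16 \right)} = - 8 \left(6 - \left(-16\right)^{3}\right) = - 8 \left(6 - -4096\right) = - 8 \left(6 + 4096\right) = \left(-8\right) 4102 = -32816$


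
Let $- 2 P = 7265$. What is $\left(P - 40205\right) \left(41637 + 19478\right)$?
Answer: $- \frac{5358257625}{2} \approx -2.6791 \cdot 10^{9}$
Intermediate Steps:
$P = - \frac{7265}{2}$ ($P = \left(- \frac{1}{2}\right) 7265 = - \frac{7265}{2} \approx -3632.5$)
$\left(P - 40205\right) \left(41637 + 19478\right) = \left(- \frac{7265}{2} - 40205\right) \left(41637 + 19478\right) = \left(- \frac{87675}{2}\right) 61115 = - \frac{5358257625}{2}$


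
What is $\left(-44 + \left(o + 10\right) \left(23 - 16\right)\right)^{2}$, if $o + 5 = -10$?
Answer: $6241$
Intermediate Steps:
$o = -15$ ($o = -5 - 10 = -15$)
$\left(-44 + \left(o + 10\right) \left(23 - 16\right)\right)^{2} = \left(-44 + \left(-15 + 10\right) \left(23 - 16\right)\right)^{2} = \left(-44 - 35\right)^{2} = \left(-79\right)^{2} = 6241$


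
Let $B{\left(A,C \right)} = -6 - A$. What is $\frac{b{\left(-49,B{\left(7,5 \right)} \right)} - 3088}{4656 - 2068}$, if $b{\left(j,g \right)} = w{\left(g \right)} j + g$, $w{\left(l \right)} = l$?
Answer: $- \frac{616}{647} \approx -0.95209$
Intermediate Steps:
$b{\left(j,g \right)} = g + g j$ ($b{\left(j,g \right)} = g j + g = g + g j$)
$\frac{b{\left(-49,B{\left(7,5 \right)} \right)} - 3088}{4656 - 2068} = \frac{\left(-6 - 7\right) \left(1 - 49\right) - 3088}{4656 - 2068} = \frac{\left(-6 - 7\right) \left(-48\right) - 3088}{2588} = \left(\left(-13\right) \left(-48\right) - 3088\right) \frac{1}{2588} = \left(624 - 3088\right) \frac{1}{2588} = \left(-2464\right) \frac{1}{2588} = - \frac{616}{647}$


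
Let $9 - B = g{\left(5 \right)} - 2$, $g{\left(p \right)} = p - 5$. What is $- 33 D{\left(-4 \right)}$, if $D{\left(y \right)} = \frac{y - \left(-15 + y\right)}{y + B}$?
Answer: $- \frac{495}{7} \approx -70.714$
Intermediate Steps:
$g{\left(p \right)} = -5 + p$ ($g{\left(p \right)} = p - 5 = -5 + p$)
$B = 11$ ($B = 9 - \left(\left(-5 + 5\right) - 2\right) = 9 - \left(0 - 2\right) = 9 - -2 = 9 + 2 = 11$)
$D{\left(y \right)} = \frac{15}{11 + y}$ ($D{\left(y \right)} = \frac{y - \left(-15 + y\right)}{y + 11} = \frac{15}{11 + y}$)
$- 33 D{\left(-4 \right)} = - 33 \frac{15}{11 - 4} = - 33 \cdot \frac{15}{7} = - 33 \cdot 15 \cdot \frac{1}{7} = \left(-33\right) \frac{15}{7} = - \frac{495}{7}$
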